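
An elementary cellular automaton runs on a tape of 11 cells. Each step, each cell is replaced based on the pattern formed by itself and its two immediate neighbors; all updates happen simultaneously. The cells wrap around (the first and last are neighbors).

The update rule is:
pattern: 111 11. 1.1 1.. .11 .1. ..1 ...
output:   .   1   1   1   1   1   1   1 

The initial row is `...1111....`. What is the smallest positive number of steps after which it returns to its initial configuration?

1111..11111
...1111....

2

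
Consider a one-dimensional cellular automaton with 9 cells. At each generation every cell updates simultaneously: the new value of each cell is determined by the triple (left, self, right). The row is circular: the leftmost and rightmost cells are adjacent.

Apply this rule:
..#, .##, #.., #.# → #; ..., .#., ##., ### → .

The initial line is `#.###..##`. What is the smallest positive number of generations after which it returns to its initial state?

.##..###.
##.###..#
..##..###
###.###..
#..##..##
.###.###.
##..##..#
..###.###
###..##..
#..###.##
.###..##.
##..###.#
..###..##
###..###.
#..###..#
.###..###
##..###..
#.###..##

18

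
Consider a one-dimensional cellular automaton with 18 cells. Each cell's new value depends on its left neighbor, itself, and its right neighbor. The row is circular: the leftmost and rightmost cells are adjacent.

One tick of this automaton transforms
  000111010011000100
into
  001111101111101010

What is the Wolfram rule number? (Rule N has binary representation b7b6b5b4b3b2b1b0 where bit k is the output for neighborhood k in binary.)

position 4: 111 → 1  (bit 7 = 1)
position 5: 110 → 1  (bit 6 = 1)
position 6: 101 → 1  (bit 5 = 1)
position 8: 100 → 1  (bit 4 = 1)
position 3: 011 → 1  (bit 3 = 1)
position 7: 010 → 0  (bit 2 = 0)
position 2: 001 → 1  (bit 1 = 1)
position 0: 000 → 0  (bit 0 = 0)
bits b7..b0 = 11111010 = 250

250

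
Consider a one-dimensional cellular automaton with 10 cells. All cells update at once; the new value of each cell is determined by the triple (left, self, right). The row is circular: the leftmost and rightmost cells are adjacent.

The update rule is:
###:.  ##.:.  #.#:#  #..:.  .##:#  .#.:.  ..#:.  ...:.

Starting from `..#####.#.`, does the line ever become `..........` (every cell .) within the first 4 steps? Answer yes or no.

yes

..#....#..
..........
all cells are . at step 2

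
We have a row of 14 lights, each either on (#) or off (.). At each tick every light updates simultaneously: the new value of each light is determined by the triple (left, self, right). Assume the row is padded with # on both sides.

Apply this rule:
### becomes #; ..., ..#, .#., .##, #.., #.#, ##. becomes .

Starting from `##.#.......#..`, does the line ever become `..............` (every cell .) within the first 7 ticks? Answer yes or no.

yes

#.............
..............
all cells are . at tick 2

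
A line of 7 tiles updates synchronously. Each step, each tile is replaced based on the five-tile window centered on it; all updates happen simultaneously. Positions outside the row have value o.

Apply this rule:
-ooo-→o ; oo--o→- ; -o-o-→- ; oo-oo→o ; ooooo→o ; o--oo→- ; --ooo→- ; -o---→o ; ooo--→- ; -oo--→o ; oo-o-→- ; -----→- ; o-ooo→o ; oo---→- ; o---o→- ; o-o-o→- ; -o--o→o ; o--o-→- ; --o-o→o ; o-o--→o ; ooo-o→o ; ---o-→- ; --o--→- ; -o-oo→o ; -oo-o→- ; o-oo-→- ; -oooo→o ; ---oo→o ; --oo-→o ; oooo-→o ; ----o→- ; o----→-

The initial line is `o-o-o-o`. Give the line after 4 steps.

---o-oo

step 1: o----oo
step 2: ----o-o
step 3: ----ooo
step 4: ---o-oo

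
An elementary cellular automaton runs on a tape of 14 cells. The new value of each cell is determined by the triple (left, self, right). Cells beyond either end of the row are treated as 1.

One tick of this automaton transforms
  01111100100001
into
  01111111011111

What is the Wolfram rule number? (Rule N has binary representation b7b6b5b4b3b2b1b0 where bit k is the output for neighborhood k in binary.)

position 2: 111 → 1  (bit 7 = 1)
position 5: 110 → 1  (bit 6 = 1)
position 0: 101 → 0  (bit 5 = 0)
position 6: 100 → 1  (bit 4 = 1)
position 1: 011 → 1  (bit 3 = 1)
position 8: 010 → 0  (bit 2 = 0)
position 7: 001 → 1  (bit 1 = 1)
position 10: 000 → 1  (bit 0 = 1)
bits b7..b0 = 11011011 = 219

219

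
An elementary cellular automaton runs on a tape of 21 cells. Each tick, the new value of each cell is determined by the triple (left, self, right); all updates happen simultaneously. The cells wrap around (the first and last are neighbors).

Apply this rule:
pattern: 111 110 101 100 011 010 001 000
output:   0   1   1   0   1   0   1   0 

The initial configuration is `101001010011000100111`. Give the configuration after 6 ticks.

001011011101111001101

110010100111001001100
110101001101010011101
011010011110100110111
111100110011001111101
000101110111011000111
001011011101111001101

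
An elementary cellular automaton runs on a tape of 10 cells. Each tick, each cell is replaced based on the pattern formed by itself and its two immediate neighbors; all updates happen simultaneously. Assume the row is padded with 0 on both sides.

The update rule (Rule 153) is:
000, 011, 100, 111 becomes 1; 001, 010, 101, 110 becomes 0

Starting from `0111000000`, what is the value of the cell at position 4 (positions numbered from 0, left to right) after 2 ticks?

tick 1: 0110111111
tick 2: 0100111110
position 4 holds 1

1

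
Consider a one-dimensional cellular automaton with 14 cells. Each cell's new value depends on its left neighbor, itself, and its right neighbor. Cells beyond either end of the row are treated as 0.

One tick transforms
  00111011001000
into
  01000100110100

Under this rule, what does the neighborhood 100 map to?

1

At position 8 the neighborhood is 100; the next row has 1 there.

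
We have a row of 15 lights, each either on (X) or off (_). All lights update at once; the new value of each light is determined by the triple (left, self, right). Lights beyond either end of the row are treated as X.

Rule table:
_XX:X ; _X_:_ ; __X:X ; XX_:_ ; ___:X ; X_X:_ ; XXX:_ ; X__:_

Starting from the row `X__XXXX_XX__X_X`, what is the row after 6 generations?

_X___XX__XX__XX

generation 1: __XX____X__X__X
generation 2: _XX__XXX__X__XX
generation 3: _X__XX___X__XX_
generation 4: ___XX__XX__XX__
generation 5: _XXX__XX__XX__X
generation 6: _X___XX__XX__XX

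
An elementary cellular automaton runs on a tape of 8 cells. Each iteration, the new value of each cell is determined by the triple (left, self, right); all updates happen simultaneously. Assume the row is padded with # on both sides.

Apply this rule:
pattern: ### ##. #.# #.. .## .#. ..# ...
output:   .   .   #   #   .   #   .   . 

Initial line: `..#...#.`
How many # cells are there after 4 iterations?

iteration 1: #.##..##
iteration 2: .#..#...
iteration 3: ###.##..
iteration 4: ...#..#.
count of #: 2

2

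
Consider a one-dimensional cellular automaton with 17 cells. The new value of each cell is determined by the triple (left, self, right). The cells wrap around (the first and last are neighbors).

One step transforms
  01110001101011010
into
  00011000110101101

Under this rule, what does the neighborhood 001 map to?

At position 0 the neighborhood is 001; the next row has 0 there.

0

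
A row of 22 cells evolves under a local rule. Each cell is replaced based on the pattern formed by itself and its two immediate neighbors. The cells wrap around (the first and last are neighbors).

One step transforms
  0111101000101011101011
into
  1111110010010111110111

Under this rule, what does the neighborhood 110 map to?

At position 4 the neighborhood is 110; the next row has 1 there.

1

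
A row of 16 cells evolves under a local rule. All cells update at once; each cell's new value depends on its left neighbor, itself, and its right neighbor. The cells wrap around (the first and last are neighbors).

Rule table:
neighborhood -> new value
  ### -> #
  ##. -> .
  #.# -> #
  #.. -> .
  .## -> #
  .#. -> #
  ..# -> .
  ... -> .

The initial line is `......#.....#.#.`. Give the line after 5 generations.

......#.....###.
......#.....##..
......#.....#...
......#.....#...  (fixed point — unchanged through generation 5)

......#.....#...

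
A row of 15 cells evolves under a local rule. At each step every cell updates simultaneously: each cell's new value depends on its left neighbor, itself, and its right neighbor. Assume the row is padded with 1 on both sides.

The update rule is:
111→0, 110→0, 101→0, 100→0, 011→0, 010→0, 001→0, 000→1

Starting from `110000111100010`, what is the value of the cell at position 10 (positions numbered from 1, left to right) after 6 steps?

1

000110000001000
010000111100010
000110000001000  (repeats step 1; period 2)
step 6: 010000111100010
position 10 holds 1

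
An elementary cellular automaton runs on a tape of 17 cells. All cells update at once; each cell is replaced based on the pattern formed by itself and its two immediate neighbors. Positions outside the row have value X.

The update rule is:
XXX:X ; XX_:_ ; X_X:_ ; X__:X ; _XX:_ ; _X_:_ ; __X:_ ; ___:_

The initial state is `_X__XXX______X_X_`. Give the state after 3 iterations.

_X__X____X_______

iteration 1: __X__X_X_________
iteration 2: X__X____X________
iteration 3: _X__X____X_______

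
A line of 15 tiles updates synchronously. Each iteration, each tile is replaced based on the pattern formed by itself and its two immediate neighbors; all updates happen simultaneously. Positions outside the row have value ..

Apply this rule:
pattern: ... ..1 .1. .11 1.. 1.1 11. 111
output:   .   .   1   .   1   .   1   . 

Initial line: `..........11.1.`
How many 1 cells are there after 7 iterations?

...........1.11
...........1..1
...........11.1
............1.1
............1.1  (fixed point — unchanged through iteration 7)
count of 1: 2

2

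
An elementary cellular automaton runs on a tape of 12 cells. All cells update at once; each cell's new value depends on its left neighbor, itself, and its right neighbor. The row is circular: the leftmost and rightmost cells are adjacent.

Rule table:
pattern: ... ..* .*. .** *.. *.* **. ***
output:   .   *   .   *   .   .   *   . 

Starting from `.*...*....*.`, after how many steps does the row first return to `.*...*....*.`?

*...*....*..
...*....*..*
..*....*..*.
.*....*..*..
*....*..*...
....*..*...*
...*..*...*.
..*..*...*..
.*..*...*...
*..*...*....
..*...*....*
.*...*....*.

12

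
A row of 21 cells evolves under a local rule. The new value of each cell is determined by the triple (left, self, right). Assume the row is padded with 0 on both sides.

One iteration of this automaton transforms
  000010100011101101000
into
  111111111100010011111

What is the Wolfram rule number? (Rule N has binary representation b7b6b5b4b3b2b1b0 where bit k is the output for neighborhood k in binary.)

55

position 11: 111 → 0  (bit 7 = 0)
position 12: 110 → 0  (bit 6 = 0)
position 5: 101 → 1  (bit 5 = 1)
position 7: 100 → 1  (bit 4 = 1)
position 10: 011 → 0  (bit 3 = 0)
position 4: 010 → 1  (bit 2 = 1)
position 3: 001 → 1  (bit 1 = 1)
position 0: 000 → 1  (bit 0 = 1)
bits b7..b0 = 00110111 = 55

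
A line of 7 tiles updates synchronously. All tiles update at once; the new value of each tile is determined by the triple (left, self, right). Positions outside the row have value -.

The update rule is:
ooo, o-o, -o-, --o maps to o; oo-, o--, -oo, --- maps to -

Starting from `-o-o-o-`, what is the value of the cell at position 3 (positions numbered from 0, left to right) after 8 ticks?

-

oooooo-
-oooo--
o-oo---
oo-----
-------
-------  (fixed point — unchanged through tick 8)
position 3 holds -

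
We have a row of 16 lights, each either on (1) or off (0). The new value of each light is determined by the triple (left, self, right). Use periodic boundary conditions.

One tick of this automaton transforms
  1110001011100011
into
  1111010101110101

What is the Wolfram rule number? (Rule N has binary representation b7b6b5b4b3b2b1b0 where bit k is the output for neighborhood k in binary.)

242

position 0: 111 → 1  (bit 7 = 1)
position 2: 110 → 1  (bit 6 = 1)
position 7: 101 → 1  (bit 5 = 1)
position 3: 100 → 1  (bit 4 = 1)
position 8: 011 → 0  (bit 3 = 0)
position 6: 010 → 0  (bit 2 = 0)
position 5: 001 → 1  (bit 1 = 1)
position 4: 000 → 0  (bit 0 = 0)
bits b7..b0 = 11110010 = 242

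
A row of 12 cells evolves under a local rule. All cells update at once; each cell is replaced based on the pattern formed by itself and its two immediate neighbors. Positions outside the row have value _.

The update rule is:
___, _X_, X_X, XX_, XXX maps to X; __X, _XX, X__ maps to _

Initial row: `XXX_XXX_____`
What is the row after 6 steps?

_XXX_XX_XXXX
__XXX_XX_XXX
X__XXX_XX_XX
X___XXX_XX_X
X_X__XXX_XXX
XXX___XXX_XX

XXX___XXX_XX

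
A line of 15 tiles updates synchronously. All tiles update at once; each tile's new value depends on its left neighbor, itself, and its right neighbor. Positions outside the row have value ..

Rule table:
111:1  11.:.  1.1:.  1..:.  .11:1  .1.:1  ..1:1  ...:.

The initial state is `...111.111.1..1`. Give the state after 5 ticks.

..111..11..1.11
.111..11..11.1.
111..11..11..1.
11..11..11..11.
1..11..11..11..

1..11..11..11..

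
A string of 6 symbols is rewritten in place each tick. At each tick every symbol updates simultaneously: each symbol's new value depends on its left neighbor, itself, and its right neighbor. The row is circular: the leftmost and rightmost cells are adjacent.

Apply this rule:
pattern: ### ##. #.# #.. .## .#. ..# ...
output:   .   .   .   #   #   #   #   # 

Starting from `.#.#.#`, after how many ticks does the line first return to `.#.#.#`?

1

.#.#.#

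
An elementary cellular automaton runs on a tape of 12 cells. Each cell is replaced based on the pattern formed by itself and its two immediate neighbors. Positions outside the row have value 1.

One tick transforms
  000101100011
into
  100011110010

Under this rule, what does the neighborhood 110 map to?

1

At position 6 the neighborhood is 110; the next row has 1 there.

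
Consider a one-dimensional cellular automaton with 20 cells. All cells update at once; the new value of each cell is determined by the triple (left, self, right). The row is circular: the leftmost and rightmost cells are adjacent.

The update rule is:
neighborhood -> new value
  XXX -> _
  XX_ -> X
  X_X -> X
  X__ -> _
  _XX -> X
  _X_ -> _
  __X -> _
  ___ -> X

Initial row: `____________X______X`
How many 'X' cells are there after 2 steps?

6

_XXXXXXXXXX___XXXX__
_X________X_X_X__X_X
count of X: 6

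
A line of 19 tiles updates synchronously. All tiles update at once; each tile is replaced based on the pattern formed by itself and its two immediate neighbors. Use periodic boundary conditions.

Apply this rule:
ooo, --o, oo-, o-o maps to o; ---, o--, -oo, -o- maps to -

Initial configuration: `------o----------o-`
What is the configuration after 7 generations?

generation 1: -----o----------o--
generation 2: ----o----------o---
generation 3: ---o----------o----
generation 4: --o----------o-----
generation 5: -o----------o------
generation 6: o----------o-------
generation 7: ----------o-------o

----------o-------o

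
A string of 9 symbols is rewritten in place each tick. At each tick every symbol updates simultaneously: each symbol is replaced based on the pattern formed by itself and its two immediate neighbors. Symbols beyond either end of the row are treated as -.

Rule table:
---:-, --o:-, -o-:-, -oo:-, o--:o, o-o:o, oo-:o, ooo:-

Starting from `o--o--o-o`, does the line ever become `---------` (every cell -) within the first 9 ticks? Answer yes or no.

yes

tick 1: -o--o--o-
tick 2: --o--o--o
tick 3: ---o--o--
tick 4: ----o--o-
tick 5: -----o--o
tick 6: ------o--
tick 7: -------o-
tick 8: --------o
tick 9: ---------
all cells are - at tick 9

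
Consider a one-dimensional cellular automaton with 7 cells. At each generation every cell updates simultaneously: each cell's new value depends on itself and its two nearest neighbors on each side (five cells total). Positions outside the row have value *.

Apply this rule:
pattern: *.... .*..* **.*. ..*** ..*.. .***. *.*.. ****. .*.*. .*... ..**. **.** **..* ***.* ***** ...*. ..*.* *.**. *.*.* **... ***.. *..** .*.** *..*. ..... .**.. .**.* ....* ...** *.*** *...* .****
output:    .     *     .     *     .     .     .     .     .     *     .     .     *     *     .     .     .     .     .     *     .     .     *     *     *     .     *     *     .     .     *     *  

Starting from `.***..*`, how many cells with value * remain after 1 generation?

2

....*.*
count of *: 2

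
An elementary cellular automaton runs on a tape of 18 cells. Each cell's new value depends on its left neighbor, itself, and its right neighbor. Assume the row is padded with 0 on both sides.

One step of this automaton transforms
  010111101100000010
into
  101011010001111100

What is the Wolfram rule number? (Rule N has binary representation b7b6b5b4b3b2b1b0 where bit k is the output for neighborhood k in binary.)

163

position 4: 111 → 1  (bit 7 = 1)
position 6: 110 → 0  (bit 6 = 0)
position 2: 101 → 1  (bit 5 = 1)
position 10: 100 → 0  (bit 4 = 0)
position 3: 011 → 0  (bit 3 = 0)
position 1: 010 → 0  (bit 2 = 0)
position 0: 001 → 1  (bit 1 = 1)
position 11: 000 → 1  (bit 0 = 1)
bits b7..b0 = 10100011 = 163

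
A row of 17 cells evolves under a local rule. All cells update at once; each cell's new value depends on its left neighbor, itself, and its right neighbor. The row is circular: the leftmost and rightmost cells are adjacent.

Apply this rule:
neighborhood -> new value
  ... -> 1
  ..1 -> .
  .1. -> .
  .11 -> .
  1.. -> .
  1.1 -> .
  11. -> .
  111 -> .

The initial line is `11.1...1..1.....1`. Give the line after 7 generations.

.....1......111..
1111...1111.....1
.....1......111..  (repeats generation 1; period 2)
generation 7: .....1......111..

.....1......111..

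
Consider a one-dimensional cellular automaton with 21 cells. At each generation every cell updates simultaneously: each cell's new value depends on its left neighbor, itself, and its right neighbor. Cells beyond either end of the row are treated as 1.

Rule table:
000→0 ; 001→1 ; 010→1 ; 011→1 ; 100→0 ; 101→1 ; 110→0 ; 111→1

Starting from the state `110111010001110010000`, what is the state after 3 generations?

101110110011100110001
011101100111001100011
111011001110011000111

111011001110011000111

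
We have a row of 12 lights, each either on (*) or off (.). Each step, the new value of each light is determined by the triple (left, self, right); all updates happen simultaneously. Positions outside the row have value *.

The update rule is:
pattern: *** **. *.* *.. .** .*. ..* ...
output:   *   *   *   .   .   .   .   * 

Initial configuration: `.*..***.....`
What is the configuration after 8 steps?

*****.**.*..

*....**.***.
*.**..**.***
**.*...**.**
***..*..**.*
***......**.
***.****..**
****.***...*
*****.**.*..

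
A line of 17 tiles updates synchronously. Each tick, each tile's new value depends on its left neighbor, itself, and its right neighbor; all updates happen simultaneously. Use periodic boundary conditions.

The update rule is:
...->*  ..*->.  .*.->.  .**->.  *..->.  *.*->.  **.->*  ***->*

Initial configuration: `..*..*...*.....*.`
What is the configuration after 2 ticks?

..****...*..**.*.

*......*...***...
..****...*..**.*.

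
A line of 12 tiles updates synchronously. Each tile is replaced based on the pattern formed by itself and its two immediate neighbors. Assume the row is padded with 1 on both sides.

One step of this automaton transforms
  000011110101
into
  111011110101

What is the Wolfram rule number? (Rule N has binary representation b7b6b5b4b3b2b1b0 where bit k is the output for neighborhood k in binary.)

221

position 5: 111 → 1  (bit 7 = 1)
position 7: 110 → 1  (bit 6 = 1)
position 8: 101 → 0  (bit 5 = 0)
position 0: 100 → 1  (bit 4 = 1)
position 4: 011 → 1  (bit 3 = 1)
position 9: 010 → 1  (bit 2 = 1)
position 3: 001 → 0  (bit 1 = 0)
position 1: 000 → 1  (bit 0 = 1)
bits b7..b0 = 11011101 = 221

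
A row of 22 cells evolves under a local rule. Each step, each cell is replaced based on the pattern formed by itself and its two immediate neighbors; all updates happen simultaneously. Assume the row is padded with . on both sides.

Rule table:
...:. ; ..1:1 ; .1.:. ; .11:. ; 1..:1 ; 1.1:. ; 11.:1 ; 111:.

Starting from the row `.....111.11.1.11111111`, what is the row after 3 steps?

....1..1..1..........1
...1.11.11.1........1.
..1...1..1..1......1.1

..1...1..1..1......1.1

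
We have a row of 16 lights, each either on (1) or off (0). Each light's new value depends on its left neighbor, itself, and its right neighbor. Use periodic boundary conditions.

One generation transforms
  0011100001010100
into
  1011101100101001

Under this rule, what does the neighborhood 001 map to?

0

At position 1 the neighborhood is 001; the next row has 0 there.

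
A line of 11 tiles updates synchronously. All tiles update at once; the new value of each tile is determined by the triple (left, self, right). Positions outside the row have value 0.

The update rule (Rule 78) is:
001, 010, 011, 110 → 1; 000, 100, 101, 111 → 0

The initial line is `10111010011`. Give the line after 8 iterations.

10101010101

iteration 1: 10101010111
iteration 2: 10101010101
iteration 3: 10101010101  (fixed point — unchanged through iteration 8)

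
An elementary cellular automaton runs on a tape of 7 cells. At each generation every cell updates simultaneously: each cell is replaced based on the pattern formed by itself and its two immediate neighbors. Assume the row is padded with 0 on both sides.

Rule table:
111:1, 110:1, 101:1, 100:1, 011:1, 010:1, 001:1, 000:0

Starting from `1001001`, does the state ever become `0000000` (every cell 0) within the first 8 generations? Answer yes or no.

1111111
1111111  (fixed point — unchanged through generation 8)
generation 8 is 1111111, still not uniform 0

no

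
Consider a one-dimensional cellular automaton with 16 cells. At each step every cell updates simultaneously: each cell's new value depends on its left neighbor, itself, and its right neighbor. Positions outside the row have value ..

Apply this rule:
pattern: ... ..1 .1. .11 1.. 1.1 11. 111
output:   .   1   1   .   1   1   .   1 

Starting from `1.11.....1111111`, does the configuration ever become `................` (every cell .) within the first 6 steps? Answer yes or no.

no

11..1...1.11111.
..1111.111.111.1
.1.11.1.1.1.1.11
111..111111111..
.1.11.1111111.1.
111..1.11111.111
step 6 is 111..1.11111.111, still not uniform .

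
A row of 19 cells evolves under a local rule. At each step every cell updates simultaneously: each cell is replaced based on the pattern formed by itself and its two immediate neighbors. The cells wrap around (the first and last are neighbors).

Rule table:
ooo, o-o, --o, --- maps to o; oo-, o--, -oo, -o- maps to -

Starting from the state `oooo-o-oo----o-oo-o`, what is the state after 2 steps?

-o-o-o--oo-o-o--o-o

ooo-o-o---ooo-o--o-
-o-o-o--oo-o-o--o-o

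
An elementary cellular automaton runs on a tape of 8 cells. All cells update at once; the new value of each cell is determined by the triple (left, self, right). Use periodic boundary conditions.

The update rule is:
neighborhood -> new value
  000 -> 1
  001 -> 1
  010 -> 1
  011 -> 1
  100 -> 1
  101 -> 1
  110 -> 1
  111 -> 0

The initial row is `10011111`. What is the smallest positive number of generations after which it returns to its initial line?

11110000
10011111

2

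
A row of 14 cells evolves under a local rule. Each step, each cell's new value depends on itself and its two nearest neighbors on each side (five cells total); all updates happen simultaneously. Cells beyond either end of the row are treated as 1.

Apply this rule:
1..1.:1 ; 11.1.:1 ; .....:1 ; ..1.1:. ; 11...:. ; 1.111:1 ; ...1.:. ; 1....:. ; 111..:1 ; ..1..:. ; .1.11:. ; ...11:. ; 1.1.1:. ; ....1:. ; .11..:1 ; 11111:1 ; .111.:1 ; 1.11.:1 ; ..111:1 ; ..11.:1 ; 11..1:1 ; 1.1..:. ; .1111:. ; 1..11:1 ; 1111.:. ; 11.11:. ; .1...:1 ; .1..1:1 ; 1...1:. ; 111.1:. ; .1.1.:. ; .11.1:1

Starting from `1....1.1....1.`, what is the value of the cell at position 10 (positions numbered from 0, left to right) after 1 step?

.

1.......1.....
position 10 holds .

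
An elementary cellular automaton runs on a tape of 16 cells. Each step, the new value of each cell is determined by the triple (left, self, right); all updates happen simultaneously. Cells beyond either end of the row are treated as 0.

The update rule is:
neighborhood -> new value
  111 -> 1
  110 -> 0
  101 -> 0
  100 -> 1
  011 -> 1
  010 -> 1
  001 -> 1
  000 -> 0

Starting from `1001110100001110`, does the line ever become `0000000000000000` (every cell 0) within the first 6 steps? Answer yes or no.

no

step 1: 1111100110011101
step 2: 1111011101111001
step 3: 1110011001110111
step 4: 1101110111100110
step 5: 1001100111011101
step 6: 1111011110011001
step 6 is 1111011110011001, still not uniform 0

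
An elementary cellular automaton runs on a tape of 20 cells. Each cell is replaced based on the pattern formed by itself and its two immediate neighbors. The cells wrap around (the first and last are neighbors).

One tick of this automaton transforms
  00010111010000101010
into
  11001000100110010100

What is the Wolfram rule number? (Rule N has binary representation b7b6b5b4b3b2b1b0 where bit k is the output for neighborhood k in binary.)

33

position 6: 111 → 0  (bit 7 = 0)
position 7: 110 → 0  (bit 6 = 0)
position 4: 101 → 1  (bit 5 = 1)
position 10: 100 → 0  (bit 4 = 0)
position 5: 011 → 0  (bit 3 = 0)
position 3: 010 → 0  (bit 2 = 0)
position 2: 001 → 0  (bit 1 = 0)
position 0: 000 → 1  (bit 0 = 1)
bits b7..b0 = 00100001 = 33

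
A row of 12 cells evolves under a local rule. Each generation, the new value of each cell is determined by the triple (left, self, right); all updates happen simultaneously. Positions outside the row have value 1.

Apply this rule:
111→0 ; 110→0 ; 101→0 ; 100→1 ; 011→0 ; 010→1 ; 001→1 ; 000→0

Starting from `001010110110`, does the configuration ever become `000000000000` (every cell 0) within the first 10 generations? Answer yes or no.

111010000000
000011000001
100100100010
011111110110
000000000000
all cells are 0 at generation 5

yes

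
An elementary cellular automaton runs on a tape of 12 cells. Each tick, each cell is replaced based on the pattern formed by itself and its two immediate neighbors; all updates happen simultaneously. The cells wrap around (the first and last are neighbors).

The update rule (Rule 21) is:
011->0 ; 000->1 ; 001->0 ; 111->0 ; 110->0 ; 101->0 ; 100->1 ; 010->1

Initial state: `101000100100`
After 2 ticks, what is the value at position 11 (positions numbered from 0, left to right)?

0

101110110110
100000000000
position 11 holds 0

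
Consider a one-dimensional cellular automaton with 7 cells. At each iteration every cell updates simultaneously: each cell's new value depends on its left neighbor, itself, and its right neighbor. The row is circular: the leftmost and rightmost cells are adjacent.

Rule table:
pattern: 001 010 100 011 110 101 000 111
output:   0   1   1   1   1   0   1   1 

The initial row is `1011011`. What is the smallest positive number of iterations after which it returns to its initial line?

1011011

1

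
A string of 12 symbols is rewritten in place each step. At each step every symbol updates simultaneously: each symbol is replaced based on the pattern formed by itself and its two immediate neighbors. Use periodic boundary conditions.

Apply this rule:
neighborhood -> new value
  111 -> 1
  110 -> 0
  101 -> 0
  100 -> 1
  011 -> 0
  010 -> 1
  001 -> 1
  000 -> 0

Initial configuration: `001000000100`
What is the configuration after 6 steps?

step 1: 011100001110
step 2: 101010010101
step 3: 001011110100
step 4: 011001100110
step 5: 100110011001
step 6: 011001100110

011001100110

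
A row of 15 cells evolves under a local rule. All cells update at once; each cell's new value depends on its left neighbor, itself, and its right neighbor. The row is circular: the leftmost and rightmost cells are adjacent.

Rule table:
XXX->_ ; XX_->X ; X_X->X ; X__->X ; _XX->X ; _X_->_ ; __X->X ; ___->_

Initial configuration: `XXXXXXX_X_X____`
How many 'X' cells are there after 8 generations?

4

X_____XX_X_X__X
XX___XXXX_X_XXX
_XX_XX__XX_XX__
XXXXXXXXXXXXXX_
X____________XX
XX__________XX_
XXX________XXXX
__XX______XX___
count of X: 4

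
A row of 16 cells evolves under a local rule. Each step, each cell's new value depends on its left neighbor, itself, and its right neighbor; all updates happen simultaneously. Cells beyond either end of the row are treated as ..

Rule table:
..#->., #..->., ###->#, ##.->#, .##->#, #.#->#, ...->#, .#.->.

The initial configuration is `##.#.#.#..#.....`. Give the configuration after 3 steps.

#####...########

###.#.#.....####
####.#..###.####
#####...########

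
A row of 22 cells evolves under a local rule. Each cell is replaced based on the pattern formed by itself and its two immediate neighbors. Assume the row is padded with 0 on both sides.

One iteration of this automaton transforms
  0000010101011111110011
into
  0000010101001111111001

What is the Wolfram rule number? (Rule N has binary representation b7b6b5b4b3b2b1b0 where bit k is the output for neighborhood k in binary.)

212

position 12: 111 → 1  (bit 7 = 1)
position 17: 110 → 1  (bit 6 = 1)
position 6: 101 → 0  (bit 5 = 0)
position 18: 100 → 1  (bit 4 = 1)
position 11: 011 → 0  (bit 3 = 0)
position 5: 010 → 1  (bit 2 = 1)
position 4: 001 → 0  (bit 1 = 0)
position 0: 000 → 0  (bit 0 = 0)
bits b7..b0 = 11010100 = 212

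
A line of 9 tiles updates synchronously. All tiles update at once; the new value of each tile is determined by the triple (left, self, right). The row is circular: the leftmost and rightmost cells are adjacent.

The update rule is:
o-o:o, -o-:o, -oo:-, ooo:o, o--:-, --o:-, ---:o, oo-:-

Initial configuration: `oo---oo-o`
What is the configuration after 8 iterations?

o--o---o-

iteration 1: o--o---o-
iteration 2: o--o-o-oo
iteration 3: ---oooo-o
iteration 4: -o--oo-oo
iteration 5: oo----o--
iteration 6: ---oo-o--
iteration 7: oo---oo-o  (repeats iteration 0; period 7)
iteration 8: o--o---o-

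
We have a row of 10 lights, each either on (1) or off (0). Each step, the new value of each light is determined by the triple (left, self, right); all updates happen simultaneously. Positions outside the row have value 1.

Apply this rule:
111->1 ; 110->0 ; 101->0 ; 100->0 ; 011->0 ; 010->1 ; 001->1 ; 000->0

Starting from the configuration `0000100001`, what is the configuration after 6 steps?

0001100110

0001100010
0010000110
0110001000
0000011001
0000100010
0001100110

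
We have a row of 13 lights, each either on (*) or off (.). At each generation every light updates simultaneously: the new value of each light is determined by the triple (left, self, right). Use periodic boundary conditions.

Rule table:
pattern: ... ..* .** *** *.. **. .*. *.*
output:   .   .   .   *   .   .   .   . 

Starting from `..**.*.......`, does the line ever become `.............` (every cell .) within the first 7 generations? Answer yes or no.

.............
all cells are . at generation 1

yes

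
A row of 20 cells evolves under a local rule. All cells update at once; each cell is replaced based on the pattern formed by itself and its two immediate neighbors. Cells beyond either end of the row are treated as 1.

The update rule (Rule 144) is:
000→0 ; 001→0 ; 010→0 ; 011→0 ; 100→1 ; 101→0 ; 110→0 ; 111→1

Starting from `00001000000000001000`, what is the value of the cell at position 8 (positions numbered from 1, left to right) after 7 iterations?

iteration 1: 10000100000000000100
iteration 2: 01000010000000000010
iteration 3: 00100001000000000000
iteration 4: 10010000100000000000
iteration 5: 01001000010000000000
iteration 6: 00100100001000000000
iteration 7: 10010010000100000000
position 8 holds 0

0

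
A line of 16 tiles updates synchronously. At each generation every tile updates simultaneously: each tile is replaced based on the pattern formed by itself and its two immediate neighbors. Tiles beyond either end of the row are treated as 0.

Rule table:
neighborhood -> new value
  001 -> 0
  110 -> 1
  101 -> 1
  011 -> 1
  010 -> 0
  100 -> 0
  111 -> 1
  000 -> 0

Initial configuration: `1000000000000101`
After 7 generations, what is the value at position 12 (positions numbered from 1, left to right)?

0000000000000010
0000000000000000
0000000000000000  (fixed point — unchanged through generation 7)
position 12 holds 0

0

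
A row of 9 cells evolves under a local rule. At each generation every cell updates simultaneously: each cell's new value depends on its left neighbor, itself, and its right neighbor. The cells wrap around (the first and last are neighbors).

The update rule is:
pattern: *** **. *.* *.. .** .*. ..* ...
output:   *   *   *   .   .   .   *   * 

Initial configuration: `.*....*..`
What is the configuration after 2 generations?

*..***..*
*.*.**.*.

*.*.**.*.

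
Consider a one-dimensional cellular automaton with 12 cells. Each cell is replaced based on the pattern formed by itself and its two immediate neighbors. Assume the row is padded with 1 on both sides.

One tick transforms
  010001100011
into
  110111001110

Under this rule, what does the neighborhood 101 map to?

At position 0 the neighborhood is 101; the next row has 1 there.

1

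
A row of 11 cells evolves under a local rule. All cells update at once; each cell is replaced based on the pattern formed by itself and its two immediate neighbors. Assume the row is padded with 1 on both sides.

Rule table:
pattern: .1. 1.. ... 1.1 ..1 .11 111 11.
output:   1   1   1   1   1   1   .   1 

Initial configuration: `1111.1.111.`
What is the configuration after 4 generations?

1111...111.

...11111.11
1111...111.
...11111.11  (repeats generation 1; period 2)
generation 4: 1111...111.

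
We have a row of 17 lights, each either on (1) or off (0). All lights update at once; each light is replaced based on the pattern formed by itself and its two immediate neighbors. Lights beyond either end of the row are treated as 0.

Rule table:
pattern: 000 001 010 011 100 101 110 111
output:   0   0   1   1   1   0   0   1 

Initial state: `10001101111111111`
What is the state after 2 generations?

11001001111111110
10101101111111101

10101101111111101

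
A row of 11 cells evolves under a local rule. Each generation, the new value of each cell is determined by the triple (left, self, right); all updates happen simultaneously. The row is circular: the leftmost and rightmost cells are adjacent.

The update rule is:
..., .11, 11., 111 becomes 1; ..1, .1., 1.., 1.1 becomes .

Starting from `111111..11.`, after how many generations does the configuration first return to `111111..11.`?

1

111111..11.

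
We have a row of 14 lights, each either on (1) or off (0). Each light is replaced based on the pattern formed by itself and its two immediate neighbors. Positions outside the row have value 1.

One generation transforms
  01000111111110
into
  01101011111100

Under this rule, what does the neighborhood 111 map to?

At position 6 the neighborhood is 111; the next row has 1 there.

1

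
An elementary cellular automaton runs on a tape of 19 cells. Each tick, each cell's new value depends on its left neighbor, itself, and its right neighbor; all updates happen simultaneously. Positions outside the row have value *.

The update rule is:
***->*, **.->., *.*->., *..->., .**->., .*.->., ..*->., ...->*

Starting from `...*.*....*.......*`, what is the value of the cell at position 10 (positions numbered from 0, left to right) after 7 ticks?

tick 1: .*.....**...*****..
tick 2: ...***....*..***...
tick 3: .*..*..**.....*..*.
tick 4: ..........***......
tick 5: .********..*..****.
tick 6: ..******.......**..
tick 7: ...****..*****.....
position 10 holds *

*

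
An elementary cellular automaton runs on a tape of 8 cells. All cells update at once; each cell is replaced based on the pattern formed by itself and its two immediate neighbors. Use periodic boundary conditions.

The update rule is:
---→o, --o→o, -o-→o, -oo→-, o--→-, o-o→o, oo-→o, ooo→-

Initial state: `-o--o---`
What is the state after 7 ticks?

tick 1: oo-oo-oo
tick 2: -oo-oo--
tick 3: o-oo-o-o
tick 4: oo-oooo-
tick 5: -oo---oo
tick 6: o-o-oo-o
tick 7: oooo-oo-

oooo-oo-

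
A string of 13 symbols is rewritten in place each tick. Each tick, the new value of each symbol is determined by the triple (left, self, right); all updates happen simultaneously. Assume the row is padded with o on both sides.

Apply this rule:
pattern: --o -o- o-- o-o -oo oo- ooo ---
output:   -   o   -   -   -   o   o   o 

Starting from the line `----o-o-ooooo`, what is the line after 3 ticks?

tick 1: -oo-o-o--oooo
tick 2: --o-o-o---ooo
tick 3: --o-o-o-o--oo

--o-o-o-o--oo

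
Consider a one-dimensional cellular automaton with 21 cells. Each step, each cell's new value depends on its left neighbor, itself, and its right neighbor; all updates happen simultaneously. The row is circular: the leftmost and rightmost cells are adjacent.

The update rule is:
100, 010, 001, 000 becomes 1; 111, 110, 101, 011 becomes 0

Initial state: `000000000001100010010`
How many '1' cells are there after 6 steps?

2

step 1: 111111111110011111111
step 2: 000000000001100000000
step 3: 111111111110011111111  (repeats step 1; period 2)
step 6: 000000000001100000000
count of 1: 2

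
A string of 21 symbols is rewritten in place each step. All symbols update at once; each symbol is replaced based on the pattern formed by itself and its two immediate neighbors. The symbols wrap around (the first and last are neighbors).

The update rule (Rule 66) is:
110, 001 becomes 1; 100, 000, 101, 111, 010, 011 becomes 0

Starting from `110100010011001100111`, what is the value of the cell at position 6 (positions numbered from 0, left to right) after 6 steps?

010000100101010101000
100001001000000000000
000010010000000000001
000100100000000000010
001001000000000000100
010010000000000001000
position 6 holds 0

0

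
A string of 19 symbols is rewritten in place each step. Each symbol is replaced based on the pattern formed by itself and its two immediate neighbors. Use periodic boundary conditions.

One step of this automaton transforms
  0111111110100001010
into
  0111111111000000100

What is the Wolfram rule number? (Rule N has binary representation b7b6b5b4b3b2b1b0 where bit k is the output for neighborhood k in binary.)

position 2: 111 → 1  (bit 7 = 1)
position 8: 110 → 1  (bit 6 = 1)
position 9: 101 → 1  (bit 5 = 1)
position 11: 100 → 0  (bit 4 = 0)
position 1: 011 → 1  (bit 3 = 1)
position 10: 010 → 0  (bit 2 = 0)
position 0: 001 → 0  (bit 1 = 0)
position 12: 000 → 0  (bit 0 = 0)
bits b7..b0 = 11101000 = 232

232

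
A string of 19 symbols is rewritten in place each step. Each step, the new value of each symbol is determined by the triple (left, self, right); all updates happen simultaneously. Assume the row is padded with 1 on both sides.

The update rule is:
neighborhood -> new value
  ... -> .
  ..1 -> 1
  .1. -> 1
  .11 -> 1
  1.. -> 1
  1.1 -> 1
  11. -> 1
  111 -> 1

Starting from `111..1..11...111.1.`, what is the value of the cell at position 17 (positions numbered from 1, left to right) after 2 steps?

1

11111111111.1111111
1111111111111111111
position 17 holds 1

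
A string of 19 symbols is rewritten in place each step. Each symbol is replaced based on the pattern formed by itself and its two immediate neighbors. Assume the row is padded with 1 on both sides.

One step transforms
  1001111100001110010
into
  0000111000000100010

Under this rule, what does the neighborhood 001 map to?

0

At position 2 the neighborhood is 001; the next row has 0 there.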